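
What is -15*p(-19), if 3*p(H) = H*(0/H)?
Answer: 0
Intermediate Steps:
p(H) = 0 (p(H) = (H*(0/H))/3 = (H*0)/3 = (⅓)*0 = 0)
-15*p(-19) = -15*0 = 0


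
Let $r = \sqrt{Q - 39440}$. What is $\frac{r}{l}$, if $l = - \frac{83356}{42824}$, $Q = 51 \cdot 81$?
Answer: $- \frac{10706 i \sqrt{35309}}{20839} \approx - 96.537 i$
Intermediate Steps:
$Q = 4131$
$l = - \frac{20839}{10706}$ ($l = \left(-83356\right) \frac{1}{42824} = - \frac{20839}{10706} \approx -1.9465$)
$r = i \sqrt{35309}$ ($r = \sqrt{4131 - 39440} = \sqrt{-35309} = i \sqrt{35309} \approx 187.91 i$)
$\frac{r}{l} = \frac{i \sqrt{35309}}{- \frac{20839}{10706}} = i \sqrt{35309} \left(- \frac{10706}{20839}\right) = - \frac{10706 i \sqrt{35309}}{20839}$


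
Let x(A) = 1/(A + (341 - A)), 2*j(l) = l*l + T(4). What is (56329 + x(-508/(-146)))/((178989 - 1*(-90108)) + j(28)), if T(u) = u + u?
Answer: 6402730/30632371 ≈ 0.20902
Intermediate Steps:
T(u) = 2*u
j(l) = 4 + l²/2 (j(l) = (l*l + 2*4)/2 = (l² + 8)/2 = (8 + l²)/2 = 4 + l²/2)
x(A) = 1/341
(56329 + x(-508/(-146)))/((178989 - 1*(-90108)) + j(28)) = (56329 + 1/341)/((178989 - 1*(-90108)) + (4 + (½)*28²)) = 19208190/(341*((178989 + 90108) + (4 + (½)*784))) = 19208190/(341*(269097 + (4 + 392))) = 19208190/(341*(269097 + 396)) = (19208190/341)/269493 = (19208190/341)*(1/269493) = 6402730/30632371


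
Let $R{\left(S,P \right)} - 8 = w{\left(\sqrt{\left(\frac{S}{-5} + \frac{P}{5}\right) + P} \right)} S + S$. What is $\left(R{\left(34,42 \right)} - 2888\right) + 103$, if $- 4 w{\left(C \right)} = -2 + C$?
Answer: $-2726 - \frac{17 \sqrt{1090}}{10} \approx -2782.1$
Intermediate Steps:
$w{\left(C \right)} = \frac{1}{2} - \frac{C}{4}$ ($w{\left(C \right)} = - \frac{-2 + C}{4} = \frac{1}{2} - \frac{C}{4}$)
$R{\left(S,P \right)} = 8 + S + S \left(\frac{1}{2} - \frac{\sqrt{- \frac{S}{5} + \frac{6 P}{5}}}{4}\right)$ ($R{\left(S,P \right)} = 8 + \left(\left(\frac{1}{2} - \frac{\sqrt{\left(\frac{S}{-5} + \frac{P}{5}\right) + P}}{4}\right) S + S\right) = 8 + \left(\left(\frac{1}{2} - \frac{\sqrt{\left(S \left(- \frac{1}{5}\right) + P \frac{1}{5}\right) + P}}{4}\right) S + S\right) = 8 + \left(\left(\frac{1}{2} - \frac{\sqrt{\left(- \frac{S}{5} + \frac{P}{5}\right) + P}}{4}\right) S + S\right) = 8 + \left(\left(\frac{1}{2} - \frac{\sqrt{- \frac{S}{5} + \frac{6 P}{5}}}{4}\right) S + S\right) = 8 + \left(S \left(\frac{1}{2} - \frac{\sqrt{- \frac{S}{5} + \frac{6 P}{5}}}{4}\right) + S\right) = 8 + \left(S + S \left(\frac{1}{2} - \frac{\sqrt{- \frac{S}{5} + \frac{6 P}{5}}}{4}\right)\right) = 8 + S + S \left(\frac{1}{2} - \frac{\sqrt{- \frac{S}{5} + \frac{6 P}{5}}}{4}\right)$)
$\left(R{\left(34,42 \right)} - 2888\right) + 103 = \left(\left(8 + \frac{3}{2} \cdot 34 - \frac{17 \sqrt{\left(-5\right) 34 + 30 \cdot 42}}{10}\right) - 2888\right) + 103 = \left(\left(8 + 51 - \frac{17 \sqrt{-170 + 1260}}{10}\right) - 2888\right) + 103 = \left(\left(8 + 51 - \frac{17 \sqrt{1090}}{10}\right) - 2888\right) + 103 = \left(\left(59 - \frac{17 \sqrt{1090}}{10}\right) - 2888\right) + 103 = \left(-2829 - \frac{17 \sqrt{1090}}{10}\right) + 103 = -2726 - \frac{17 \sqrt{1090}}{10}$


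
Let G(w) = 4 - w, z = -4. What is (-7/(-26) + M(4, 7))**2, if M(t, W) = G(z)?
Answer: 46225/676 ≈ 68.380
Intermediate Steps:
M(t, W) = 8 (M(t, W) = 4 - 1*(-4) = 4 + 4 = 8)
(-7/(-26) + M(4, 7))**2 = (-7/(-26) + 8)**2 = (-7*(-1/26) + 8)**2 = (7/26 + 8)**2 = (215/26)**2 = 46225/676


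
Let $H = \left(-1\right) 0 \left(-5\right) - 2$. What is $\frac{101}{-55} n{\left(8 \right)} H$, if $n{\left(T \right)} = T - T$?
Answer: $0$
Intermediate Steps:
$H = -2$ ($H = 0 \left(-5\right) - 2 = 0 - 2 = -2$)
$n{\left(T \right)} = 0$
$\frac{101}{-55} n{\left(8 \right)} H = \frac{101}{-55} \cdot 0 \left(-2\right) = 101 \left(- \frac{1}{55}\right) 0 \left(-2\right) = \left(- \frac{101}{55}\right) 0 \left(-2\right) = 0 \left(-2\right) = 0$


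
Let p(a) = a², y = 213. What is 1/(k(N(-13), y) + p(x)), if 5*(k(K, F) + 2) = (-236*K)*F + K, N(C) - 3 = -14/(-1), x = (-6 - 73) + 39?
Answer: -5/846549 ≈ -5.9063e-6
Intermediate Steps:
x = -40 (x = -79 + 39 = -40)
N(C) = 17 (N(C) = 3 - 14/(-1) = 3 - 14*(-1) = 3 + 14 = 17)
k(K, F) = -2 + K/5 - 236*F*K/5 (k(K, F) = -2 + ((-236*K)*F + K)/5 = -2 + (-236*F*K + K)/5 = -2 + (K - 236*F*K)/5 = -2 + (K/5 - 236*F*K/5) = -2 + K/5 - 236*F*K/5)
1/(k(N(-13), y) + p(x)) = 1/((-2 + (⅕)*17 - 236/5*213*17) + (-40)²) = 1/((-2 + 17/5 - 854556/5) + 1600) = 1/(-854549/5 + 1600) = 1/(-846549/5) = -5/846549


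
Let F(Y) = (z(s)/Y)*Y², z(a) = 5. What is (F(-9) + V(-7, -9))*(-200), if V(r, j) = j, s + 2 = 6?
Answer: 10800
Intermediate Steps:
s = 4 (s = -2 + 6 = 4)
F(Y) = 5*Y (F(Y) = (5/Y)*Y² = 5*Y)
(F(-9) + V(-7, -9))*(-200) = (5*(-9) - 9)*(-200) = (-45 - 9)*(-200) = -54*(-200) = 10800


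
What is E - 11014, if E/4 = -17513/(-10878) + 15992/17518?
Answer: -524228420104/47640201 ≈ -11004.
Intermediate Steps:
E = 480753710/47640201 (E = 4*(-17513/(-10878) + 15992/17518) = 4*(-17513*(-1/10878) + 15992*(1/17518)) = 4*(17513/10878 + 7996/8759) = 4*(240376855/95280402) = 480753710/47640201 ≈ 10.091)
E - 11014 = 480753710/47640201 - 11014 = -524228420104/47640201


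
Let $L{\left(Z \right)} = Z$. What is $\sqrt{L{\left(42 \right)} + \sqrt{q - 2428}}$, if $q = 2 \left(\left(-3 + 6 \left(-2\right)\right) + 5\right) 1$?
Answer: $\sqrt{42 + 12 i \sqrt{17}} \approx 7.311 + 3.3838 i$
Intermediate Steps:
$q = -20$ ($q = 2 \left(\left(-3 - 12\right) + 5\right) 1 = 2 \left(-15 + 5\right) 1 = 2 \left(-10\right) 1 = \left(-20\right) 1 = -20$)
$\sqrt{L{\left(42 \right)} + \sqrt{q - 2428}} = \sqrt{42 + \sqrt{-20 - 2428}} = \sqrt{42 + \sqrt{-2448}} = \sqrt{42 + 12 i \sqrt{17}}$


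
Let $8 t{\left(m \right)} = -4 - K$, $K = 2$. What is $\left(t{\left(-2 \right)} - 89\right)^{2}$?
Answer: $\frac{128881}{16} \approx 8055.1$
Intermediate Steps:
$t{\left(m \right)} = - \frac{3}{4}$ ($t{\left(m \right)} = \frac{-4 - 2}{8} = \frac{1}{8} \left(-6\right) = - \frac{3}{4}$)
$\left(t{\left(-2 \right)} - 89\right)^{2} = \left(- \frac{3}{4} - 89\right)^{2} = \left(- \frac{359}{4}\right)^{2} = \frac{128881}{16}$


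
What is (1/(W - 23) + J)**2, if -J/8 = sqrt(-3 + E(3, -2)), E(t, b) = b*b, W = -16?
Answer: 97969/1521 ≈ 64.411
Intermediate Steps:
E(t, b) = b**2
J = -8 (J = -8*sqrt(-3 + (-2)**2) = -8*sqrt(-3 + 4) = -8*sqrt(1) = -8*1 = -8)
(1/(W - 23) + J)**2 = (1/(-16 - 23) - 8)**2 = (1/(-39) - 8)**2 = (-1/39 - 8)**2 = (-313/39)**2 = 97969/1521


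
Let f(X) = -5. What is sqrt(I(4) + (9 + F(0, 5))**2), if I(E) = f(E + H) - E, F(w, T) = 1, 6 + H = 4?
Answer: sqrt(91) ≈ 9.5394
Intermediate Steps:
H = -2 (H = -6 + 4 = -2)
I(E) = -5 - E
sqrt(I(4) + (9 + F(0, 5))**2) = sqrt((-5 - 1*4) + (9 + 1)**2) = sqrt((-5 - 4) + 10**2) = sqrt(-9 + 100) = sqrt(91)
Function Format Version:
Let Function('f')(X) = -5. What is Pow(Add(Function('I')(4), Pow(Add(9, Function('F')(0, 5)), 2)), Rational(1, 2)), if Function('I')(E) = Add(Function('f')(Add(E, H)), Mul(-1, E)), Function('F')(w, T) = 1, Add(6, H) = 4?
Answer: Pow(91, Rational(1, 2)) ≈ 9.5394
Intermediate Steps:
H = -2 (H = Add(-6, 4) = -2)
Function('I')(E) = Add(-5, Mul(-1, E))
Pow(Add(Function('I')(4), Pow(Add(9, Function('F')(0, 5)), 2)), Rational(1, 2)) = Pow(Add(Add(-5, Mul(-1, 4)), Pow(Add(9, 1), 2)), Rational(1, 2)) = Pow(Add(Add(-5, -4), Pow(10, 2)), Rational(1, 2)) = Pow(Add(-9, 100), Rational(1, 2)) = Pow(91, Rational(1, 2))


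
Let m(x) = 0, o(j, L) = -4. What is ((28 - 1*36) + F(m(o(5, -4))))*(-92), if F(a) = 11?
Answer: -276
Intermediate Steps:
((28 - 1*36) + F(m(o(5, -4))))*(-92) = ((28 - 1*36) + 11)*(-92) = ((28 - 36) + 11)*(-92) = (-8 + 11)*(-92) = 3*(-92) = -276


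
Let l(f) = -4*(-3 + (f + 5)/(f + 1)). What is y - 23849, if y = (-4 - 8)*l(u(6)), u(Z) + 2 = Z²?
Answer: -837883/35 ≈ -23940.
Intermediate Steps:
u(Z) = -2 + Z²
l(f) = 12 - 4*(5 + f)/(1 + f) (l(f) = -4*(-3 + (5 + f)/(1 + f)) = 12 - 4*(5 + f)/(1 + f))
y = -3168/35 (y = (-4 - 8)*(8*(-1 + (-2 + 6²))/(1 + (-2 + 6²))) = -96*(-1 + (-2 + 36))/(1 + (-2 + 36)) = -96*(-1 + 34)/(1 + 34) = -96*33/35 = -12*264/35 = -3168/35 ≈ -90.514)
y - 23849 = -3168/35 - 23849 = -837883/35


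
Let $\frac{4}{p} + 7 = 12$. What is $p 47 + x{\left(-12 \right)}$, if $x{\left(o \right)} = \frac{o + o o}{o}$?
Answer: $\frac{133}{5} \approx 26.6$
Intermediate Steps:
$p = \frac{4}{5}$ ($p = \frac{4}{-7 + 12} = \frac{4}{5} \approx 0.8$)
$x{\left(o \right)} = \frac{o + o^{2}}{o}$
$p 47 + x{\left(-12 \right)} = \frac{4}{5} \cdot 47 + \left(1 - 12\right) = \frac{188}{5} - 11 = \frac{133}{5}$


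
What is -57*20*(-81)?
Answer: 92340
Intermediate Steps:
-57*20*(-81) = -1140*(-81) = 92340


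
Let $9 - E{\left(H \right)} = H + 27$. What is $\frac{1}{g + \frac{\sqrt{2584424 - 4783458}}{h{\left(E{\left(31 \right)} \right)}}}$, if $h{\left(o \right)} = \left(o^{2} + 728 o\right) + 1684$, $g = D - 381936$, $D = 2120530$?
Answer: $\frac{867331144815993}{1507936724390217633359} + \frac{31587 i \sqrt{2199034}}{3015873448780435266718} \approx 5.7518 \cdot 10^{-7} + 1.5531 \cdot 10^{-14} i$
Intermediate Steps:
$E{\left(H \right)} = -18 - H$ ($E{\left(H \right)} = 9 - \left(H + 27\right) = 9 - \left(27 + H\right) = -18 - H$)
$g = 1738594$ ($g = 2120530 - 381936 = 1738594$)
$h{\left(o \right)} = 1684 + o^{2} + 728 o$
$\frac{1}{g + \frac{\sqrt{2584424 - 4783458}}{h{\left(E{\left(31 \right)} \right)}}} = \frac{1}{1738594 + \frac{\sqrt{2584424 - 4783458}}{1684 + \left(-18 - 31\right)^{2} + 728 \left(-18 - 31\right)}} = \frac{1}{1738594 + \frac{\sqrt{-2199034}}{1684 + \left(-18 - 31\right)^{2} + 728 \left(-18 - 31\right)}} = \frac{1}{1738594 + \frac{i \sqrt{2199034}}{1684 + \left(-49\right)^{2} + 728 \left(-49\right)}} = \frac{1}{1738594 + \frac{i \sqrt{2199034}}{1684 + 2401 - 35672}} = \frac{1}{1738594 + \frac{i \sqrt{2199034}}{-31587}} = \frac{1}{1738594 + i \sqrt{2199034} \left(- \frac{1}{31587}\right)} = \frac{1}{1738594 - \frac{i \sqrt{2199034}}{31587}}$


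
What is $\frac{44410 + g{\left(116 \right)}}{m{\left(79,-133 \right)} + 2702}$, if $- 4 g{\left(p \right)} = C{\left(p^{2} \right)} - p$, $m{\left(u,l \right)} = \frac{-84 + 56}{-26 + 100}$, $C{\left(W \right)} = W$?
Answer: $\frac{303955}{19992} \approx 15.204$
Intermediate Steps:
$m{\left(u,l \right)} = - \frac{14}{37}$ ($m{\left(u,l \right)} = - \frac{28}{74} = \left(-28\right) \frac{1}{74} = - \frac{14}{37}$)
$g{\left(p \right)} = - \frac{p^{2}}{4} + \frac{p}{4}$ ($g{\left(p \right)} = - \frac{p^{2} - p}{4} = - \frac{p^{2}}{4} + \frac{p}{4}$)
$\frac{44410 + g{\left(116 \right)}}{m{\left(79,-133 \right)} + 2702} = \frac{44410 + \frac{1}{4} \cdot 116 \left(1 - 116\right)}{- \frac{14}{37} + 2702} = \frac{44410 + \frac{1}{4} \cdot 116 \left(1 - 116\right)}{\frac{99960}{37}} = \left(44410 + \frac{1}{4} \cdot 116 \left(-115\right)\right) \frac{37}{99960} = \left(44410 - 3335\right) \frac{37}{99960} = 41075 \cdot \frac{37}{99960} = \frac{303955}{19992}$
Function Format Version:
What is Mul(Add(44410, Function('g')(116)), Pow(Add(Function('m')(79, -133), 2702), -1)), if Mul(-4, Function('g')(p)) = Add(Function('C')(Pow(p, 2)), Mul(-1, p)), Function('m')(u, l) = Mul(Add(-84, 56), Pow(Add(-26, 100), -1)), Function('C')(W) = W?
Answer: Rational(303955, 19992) ≈ 15.204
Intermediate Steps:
Function('m')(u, l) = Rational(-14, 37) (Function('m')(u, l) = Mul(-28, Pow(74, -1)) = Mul(-28, Rational(1, 74)) = Rational(-14, 37))
Function('g')(p) = Add(Mul(Rational(-1, 4), Pow(p, 2)), Mul(Rational(1, 4), p)) (Function('g')(p) = Mul(Rational(-1, 4), Add(Pow(p, 2), Mul(-1, p))) = Add(Mul(Rational(-1, 4), Pow(p, 2)), Mul(Rational(1, 4), p)))
Mul(Add(44410, Function('g')(116)), Pow(Add(Function('m')(79, -133), 2702), -1)) = Mul(Add(44410, Mul(Rational(1, 4), 116, Add(1, Mul(-1, 116)))), Pow(Add(Rational(-14, 37), 2702), -1)) = Mul(Add(44410, Mul(Rational(1, 4), 116, Add(1, -116))), Pow(Rational(99960, 37), -1)) = Mul(Add(44410, Mul(Rational(1, 4), 116, -115)), Rational(37, 99960)) = Mul(Add(44410, -3335), Rational(37, 99960)) = Mul(41075, Rational(37, 99960)) = Rational(303955, 19992)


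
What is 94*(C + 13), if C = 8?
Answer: 1974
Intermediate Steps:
94*(C + 13) = 94*(8 + 13) = 94*21 = 1974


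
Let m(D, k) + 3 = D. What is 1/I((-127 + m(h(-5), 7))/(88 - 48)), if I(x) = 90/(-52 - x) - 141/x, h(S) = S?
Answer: 3501/139784 ≈ 0.025046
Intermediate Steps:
m(D, k) = -3 + D
I(x) = -141/x + 90/(-52 - x)
1/I((-127 + m(h(-5), 7))/(88 - 48)) = 1/(3*(-2444 - 77*(-127 + (-3 - 5))/(88 - 48))/((((-127 + (-3 - 5))/(88 - 48)))*(52 + (-127 + (-3 - 5))/(88 - 48)))) = 1/(3*(-2444 - 77*(-127 - 8)/40)/((((-127 - 8)/40))*(52 + (-127 - 8)/40))) = 1/(3*(-2444 - (-10395)/40)/(((-135*1/40))*(52 - 135*1/40))) = 1/(3*(-2444 - 77*(-27/8))/((-27/8)*(52 - 27/8))) = 1/(3*(-8/27)*(-2444 + 2079/8)/(389/8)) = 1/(3*(-8/27)*(8/389)*(-17473/8)) = 1/(139784/3501) = 3501/139784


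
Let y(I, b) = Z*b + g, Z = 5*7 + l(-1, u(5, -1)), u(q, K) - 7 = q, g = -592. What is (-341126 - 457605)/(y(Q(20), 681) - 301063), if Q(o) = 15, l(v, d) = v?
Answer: 798731/278501 ≈ 2.8680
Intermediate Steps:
u(q, K) = 7 + q
Z = 34 (Z = 5*7 - 1 = 35 - 1 = 34)
y(I, b) = -592 + 34*b (y(I, b) = 34*b - 592 = -592 + 34*b)
(-341126 - 457605)/(y(Q(20), 681) - 301063) = (-341126 - 457605)/((-592 + 34*681) - 301063) = -798731/((-592 + 23154) - 301063) = -798731/(22562 - 301063) = -798731/(-278501) = -798731*(-1/278501) = 798731/278501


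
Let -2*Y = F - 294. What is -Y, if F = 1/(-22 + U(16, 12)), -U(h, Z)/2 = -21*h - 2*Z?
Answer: -205211/1396 ≈ -147.00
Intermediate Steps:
U(h, Z) = 4*Z + 42*h (U(h, Z) = -2*(-21*h - 2*Z) = 4*Z + 42*h)
F = 1/698 (F = 1/(-22 + (4*12 + 42*16)) = 1/(-22 + (48 + 672)) = 1/(-22 + 720) = 1/698 ≈ 0.0014327)
Y = 205211/1396 (Y = -(1/698 - 294)/2 = -½*(-205211/698) = 205211/1396 ≈ 147.00)
-Y = -1*205211/1396 = -205211/1396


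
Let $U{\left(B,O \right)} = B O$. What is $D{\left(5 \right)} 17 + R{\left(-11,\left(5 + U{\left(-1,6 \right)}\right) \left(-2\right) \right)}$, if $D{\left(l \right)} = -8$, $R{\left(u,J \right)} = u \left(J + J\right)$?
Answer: $-180$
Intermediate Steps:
$R{\left(u,J \right)} = 2 J u$ ($R{\left(u,J \right)} = u 2 J = 2 J u$)
$D{\left(5 \right)} 17 + R{\left(-11,\left(5 + U{\left(-1,6 \right)}\right) \left(-2\right) \right)} = \left(-8\right) 17 + 2 \left(5 - 6\right) \left(-2\right) \left(-11\right) = -136 + 2 \left(5 - 6\right) \left(-2\right) \left(-11\right) = -136 + 2 \left(\left(-1\right) \left(-2\right)\right) \left(-11\right) = -136 + 2 \cdot 2 \left(-11\right) = -136 - 44 = -180$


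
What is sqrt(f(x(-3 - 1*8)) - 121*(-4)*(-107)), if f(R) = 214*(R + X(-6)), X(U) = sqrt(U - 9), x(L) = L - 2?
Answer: sqrt(-54570 + 214*I*sqrt(15)) ≈ 1.774 + 233.61*I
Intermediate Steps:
x(L) = -2 + L
X(U) = sqrt(-9 + U)
f(R) = 214*R + 214*I*sqrt(15) (f(R) = 214*(R + sqrt(-9 - 6)) = 214*(R + sqrt(-15)) = 214*(R + I*sqrt(15)) = 214*R + 214*I*sqrt(15))
sqrt(f(x(-3 - 1*8)) - 121*(-4)*(-107)) = sqrt((214*(-2 + (-3 - 1*8)) + 214*I*sqrt(15)) - 121*(-4)*(-107)) = sqrt((214*(-2 + (-3 - 8)) + 214*I*sqrt(15)) + 484*(-107)) = sqrt((214*(-2 - 11) + 214*I*sqrt(15)) - 51788) = sqrt((214*(-13) + 214*I*sqrt(15)) - 51788) = sqrt((-2782 + 214*I*sqrt(15)) - 51788) = sqrt(-54570 + 214*I*sqrt(15))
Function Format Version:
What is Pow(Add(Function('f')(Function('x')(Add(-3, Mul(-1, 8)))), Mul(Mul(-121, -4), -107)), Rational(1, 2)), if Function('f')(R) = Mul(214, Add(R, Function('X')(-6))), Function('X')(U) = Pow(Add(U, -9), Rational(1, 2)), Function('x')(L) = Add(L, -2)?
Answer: Pow(Add(-54570, Mul(214, I, Pow(15, Rational(1, 2)))), Rational(1, 2)) ≈ Add(1.774, Mul(233.61, I))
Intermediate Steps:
Function('x')(L) = Add(-2, L)
Function('X')(U) = Pow(Add(-9, U), Rational(1, 2))
Function('f')(R) = Add(Mul(214, R), Mul(214, I, Pow(15, Rational(1, 2)))) (Function('f')(R) = Mul(214, Add(R, Pow(Add(-9, -6), Rational(1, 2)))) = Mul(214, Add(R, Pow(-15, Rational(1, 2)))) = Mul(214, Add(R, Mul(I, Pow(15, Rational(1, 2))))) = Add(Mul(214, R), Mul(214, I, Pow(15, Rational(1, 2)))))
Pow(Add(Function('f')(Function('x')(Add(-3, Mul(-1, 8)))), Mul(Mul(-121, -4), -107)), Rational(1, 2)) = Pow(Add(Add(Mul(214, Add(-2, Add(-3, Mul(-1, 8)))), Mul(214, I, Pow(15, Rational(1, 2)))), Mul(Mul(-121, -4), -107)), Rational(1, 2)) = Pow(Add(Add(Mul(214, Add(-2, Add(-3, -8))), Mul(214, I, Pow(15, Rational(1, 2)))), Mul(484, -107)), Rational(1, 2)) = Pow(Add(Add(Mul(214, Add(-2, -11)), Mul(214, I, Pow(15, Rational(1, 2)))), -51788), Rational(1, 2)) = Pow(Add(Add(Mul(214, -13), Mul(214, I, Pow(15, Rational(1, 2)))), -51788), Rational(1, 2)) = Pow(Add(Add(-2782, Mul(214, I, Pow(15, Rational(1, 2)))), -51788), Rational(1, 2)) = Pow(Add(-54570, Mul(214, I, Pow(15, Rational(1, 2)))), Rational(1, 2))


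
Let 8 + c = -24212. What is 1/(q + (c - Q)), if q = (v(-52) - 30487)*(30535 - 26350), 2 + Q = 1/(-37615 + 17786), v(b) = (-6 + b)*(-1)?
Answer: -19829/2525611461306 ≈ -7.8512e-9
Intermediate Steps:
c = -24220 (c = -8 - 24212 = -24220)
v(b) = 6 - b
Q = -39659/19829 (Q = -2 + 1/(-37615 + 17786) = -2 + 1/(-19829) = -2 - 1/19829 = -39659/19829 ≈ -2.0000)
q = -127345365 (q = ((6 - 1*(-52)) - 30487)*(30535 - 26350) = ((6 + 52) - 30487)*4185 = (58 - 30487)*4185 = -30429*4185 = -127345365)
1/(q + (c - Q)) = 1/(-127345365 + (-24220 - 1*(-39659/19829))) = 1/(-127345365 + (-24220 + 39659/19829)) = 1/(-127345365 - 480218721/19829) = 1/(-2525611461306/19829) = -19829/2525611461306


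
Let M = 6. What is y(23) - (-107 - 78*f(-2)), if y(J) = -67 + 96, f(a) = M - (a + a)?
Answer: 916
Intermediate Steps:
f(a) = 6 - 2*a (f(a) = 6 - (a + a) = 6 - 2*a)
y(J) = 29
y(23) - (-107 - 78*f(-2)) = 29 - (-107 - 78*(6 - 2*(-2))) = 29 - (-107 - 78*(6 + 4)) = 29 - (-107 - 78*10) = 29 - (-107 - 780) = 29 - 1*(-887) = 29 + 887 = 916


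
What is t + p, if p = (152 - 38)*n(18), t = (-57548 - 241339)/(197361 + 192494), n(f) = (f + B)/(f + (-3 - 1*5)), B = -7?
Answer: 9717786/77971 ≈ 124.63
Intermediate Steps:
n(f) = (-7 + f)/(-8 + f) (n(f) = (f - 7)/(f + (-3 - 1*5)) = (-7 + f)/(f + (-3 - 5)) = (-7 + f)/(f - 8) = (-7 + f)/(-8 + f))
t = -298887/389855 ≈ -0.76666
p = 627/5 (p = (152 - 38)*((-7 + 18)/(-8 + 18)) = 114*(11/10) = 627/5 ≈ 125.40)
t + p = -298887/389855 + 627/5 = 9717786/77971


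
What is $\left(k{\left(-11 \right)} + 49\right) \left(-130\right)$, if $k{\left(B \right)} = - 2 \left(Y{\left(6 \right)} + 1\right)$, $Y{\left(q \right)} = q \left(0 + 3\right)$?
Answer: $-1430$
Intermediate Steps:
$Y{\left(q \right)} = 3 q$ ($Y{\left(q \right)} = q 3 = 3 q$)
$k{\left(B \right)} = -38$ ($k{\left(B \right)} = - 2 \left(3 \cdot 6 + 1\right) = - 2 \left(18 + 1\right) = \left(-2\right) 19 = -38$)
$\left(k{\left(-11 \right)} + 49\right) \left(-130\right) = \left(-38 + 49\right) \left(-130\right) = 11 \left(-130\right) = -1430$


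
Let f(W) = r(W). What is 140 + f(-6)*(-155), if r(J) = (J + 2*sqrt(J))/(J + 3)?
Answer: -170 + 310*I*sqrt(6)/3 ≈ -170.0 + 253.11*I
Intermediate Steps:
r(J) = (J + 2*sqrt(J))/(3 + J)
f(W) = (W + 2*sqrt(W))/(3 + W)
140 + f(-6)*(-155) = 140 + ((-6 + 2*sqrt(-6))/(3 - 6))*(-155) = 140 + ((-6 + 2*(I*sqrt(6)))/(-3))*(-155) = 140 - (-6 + 2*I*sqrt(6))/3*(-155) = 140 + (2 - 2*I*sqrt(6)/3)*(-155) = 140 + (-310 + 310*I*sqrt(6)/3) = -170 + 310*I*sqrt(6)/3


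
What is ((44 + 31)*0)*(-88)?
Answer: 0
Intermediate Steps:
((44 + 31)*0)*(-88) = (75*0)*(-88) = 0*(-88) = 0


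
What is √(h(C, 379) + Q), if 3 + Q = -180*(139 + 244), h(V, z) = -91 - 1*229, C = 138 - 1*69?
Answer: I*√69263 ≈ 263.18*I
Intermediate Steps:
C = 69 (C = 138 - 69 = 69)
h(V, z) = -320 (h(V, z) = -91 - 229 = -320)
Q = -68943 (Q = -3 - 180*(139 + 244) = -3 - 180*383 = -3 - 68940 = -68943)
√(h(C, 379) + Q) = √(-320 - 68943) = √(-69263) = I*√69263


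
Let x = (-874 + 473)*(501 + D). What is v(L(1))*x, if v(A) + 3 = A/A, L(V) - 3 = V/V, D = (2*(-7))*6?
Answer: 334434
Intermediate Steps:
D = -84 (D = -14*6 = -84)
L(V) = 4 (L(V) = 3 + V/V = 3 + 1 = 4)
v(A) = -2 (v(A) = -3 + A/A = -3 + 1 = -2)
x = -167217 (x = (-874 + 473)*(501 - 84) = -401*417 = -167217)
v(L(1))*x = -2*(-167217) = 334434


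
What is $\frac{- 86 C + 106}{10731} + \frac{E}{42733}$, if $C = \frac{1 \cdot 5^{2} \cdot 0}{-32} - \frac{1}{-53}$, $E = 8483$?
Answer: $\frac{1687015275}{8101364873} \approx 0.20824$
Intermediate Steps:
$C = \frac{1}{53}$ ($C = 1 \cdot 25 \cdot 0 \left(- \frac{1}{32}\right) - - \frac{1}{53} = 25 \cdot 0 \left(- \frac{1}{32}\right) + \frac{1}{53} = 0 \left(- \frac{1}{32}\right) + \frac{1}{53} = 0 + \frac{1}{53} = \frac{1}{53} \approx 0.018868$)
$\frac{- 86 C + 106}{10731} + \frac{E}{42733} = \frac{\left(-86\right) \frac{1}{53} + 106}{10731} + \frac{8483}{42733} = \left(- \frac{86}{53} + 106\right) \frac{1}{10731} + 8483 \cdot \frac{1}{42733} = \frac{5532}{53} \cdot \frac{1}{10731} + \frac{8483}{42733} = \frac{1844}{189581} + \frac{8483}{42733} = \frac{1687015275}{8101364873}$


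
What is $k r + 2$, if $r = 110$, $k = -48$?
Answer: $-5278$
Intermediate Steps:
$k r + 2 = \left(-48\right) 110 + 2 = -5280 + 2 = -5278$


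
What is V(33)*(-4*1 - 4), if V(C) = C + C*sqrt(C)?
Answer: -264 - 264*sqrt(33) ≈ -1780.6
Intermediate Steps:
V(C) = C + C**(3/2)
V(33)*(-4*1 - 4) = (33 + 33**(3/2))*(-4*1 - 4) = (33 + 33*sqrt(33))*(-4 - 4) = (33 + 33*sqrt(33))*(-8) = -264 - 264*sqrt(33)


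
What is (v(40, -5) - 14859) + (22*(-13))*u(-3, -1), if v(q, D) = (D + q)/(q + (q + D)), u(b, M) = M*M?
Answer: -227168/15 ≈ -15145.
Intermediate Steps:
u(b, M) = M²
v(q, D) = (D + q)/(D + 2*q) (v(q, D) = (D + q)/(q + (D + q)) = (D + q)/(D + 2*q))
(v(40, -5) - 14859) + (22*(-13))*u(-3, -1) = ((-5 + 40)/(-5 + 2*40) - 14859) + (22*(-13))*(-1)² = (35/(-5 + 80) - 14859) - 286*1 = (35/75 - 14859) - 286 = ((1/75)*35 - 14859) - 286 = (7/15 - 14859) - 286 = -222878/15 - 286 = -227168/15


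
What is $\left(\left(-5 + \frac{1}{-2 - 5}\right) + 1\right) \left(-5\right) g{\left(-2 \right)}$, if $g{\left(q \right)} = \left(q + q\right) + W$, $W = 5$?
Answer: $\frac{145}{7} \approx 20.714$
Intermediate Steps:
$g{\left(q \right)} = 5 + 2 q$ ($g{\left(q \right)} = \left(q + q\right) + 5 = 2 q + 5 = 5 + 2 q$)
$\left(\left(-5 + \frac{1}{-2 - 5}\right) + 1\right) \left(-5\right) g{\left(-2 \right)} = \left(\left(-5 + \frac{1}{-2 - 5}\right) + 1\right) \left(-5\right) \left(5 + 2 \left(-2\right)\right) = \left(\left(-5 + \frac{1}{-7}\right) + 1\right) \left(-5\right) \left(5 - 4\right) = \left(\left(-5 - \frac{1}{7}\right) + 1\right) \left(-5\right) 1 = \left(- \frac{36}{7} + 1\right) \left(-5\right) 1 = \left(- \frac{29}{7}\right) \left(-5\right) 1 = \frac{145}{7} \cdot 1 = \frac{145}{7}$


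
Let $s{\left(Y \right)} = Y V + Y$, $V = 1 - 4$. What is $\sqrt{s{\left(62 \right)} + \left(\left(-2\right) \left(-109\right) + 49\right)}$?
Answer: $\sqrt{143} \approx 11.958$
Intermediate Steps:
$V = -3$
$s{\left(Y \right)} = - 2 Y$ ($s{\left(Y \right)} = Y \left(-3\right) + Y = - 3 Y + Y = - 2 Y$)
$\sqrt{s{\left(62 \right)} + \left(\left(-2\right) \left(-109\right) + 49\right)} = \sqrt{\left(-2\right) 62 + \left(\left(-2\right) \left(-109\right) + 49\right)} = \sqrt{-124 + \left(218 + 49\right)} = \sqrt{-124 + 267} = \sqrt{143}$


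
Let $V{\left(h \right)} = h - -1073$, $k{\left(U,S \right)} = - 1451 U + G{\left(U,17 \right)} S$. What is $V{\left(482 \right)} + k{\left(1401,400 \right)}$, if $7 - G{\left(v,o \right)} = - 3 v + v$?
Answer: $-907696$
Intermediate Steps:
$G{\left(v,o \right)} = 7 + 2 v$ ($G{\left(v,o \right)} = 7 - \left(- 3 v + v\right) = 7 - - 2 v = 7 + 2 v$)
$k{\left(U,S \right)} = - 1451 U + S \left(7 + 2 U\right)$ ($k{\left(U,S \right)} = - 1451 U + \left(7 + 2 U\right) S = - 1451 U + S \left(7 + 2 U\right)$)
$V{\left(h \right)} = 1073 + h$ ($V{\left(h \right)} = h + 1073 = 1073 + h$)
$V{\left(482 \right)} + k{\left(1401,400 \right)} = \left(1073 + 482\right) + \left(\left(-1451\right) 1401 + 400 \left(7 + 2 \cdot 1401\right)\right) = 1555 - \left(2032851 - 400 \left(7 + 2802\right)\right) = 1555 + \left(-2032851 + 400 \cdot 2809\right) = 1555 + \left(-2032851 + 1123600\right) = 1555 - 909251 = -907696$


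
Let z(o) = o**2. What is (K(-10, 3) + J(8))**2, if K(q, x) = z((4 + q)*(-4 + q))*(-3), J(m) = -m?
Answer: 448422976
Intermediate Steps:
K(q, x) = -3*(-4 + q)**2*(4 + q)**2 (K(q, x) = ((4 + q)*(-4 + q))**2*(-3) = ((-4 + q)*(4 + q))**2*(-3) = ((-4 + q)**2*(4 + q)**2)*(-3) = -3*(-4 + q)**2*(4 + q)**2)
(K(-10, 3) + J(8))**2 = (-3*(-16 + (-10)**2)**2 - 1*8)**2 = (-3*(-16 + 100)**2 - 8)**2 = (-3*84**2 - 8)**2 = (-3*7056 - 8)**2 = (-21168 - 8)**2 = (-21176)**2 = 448422976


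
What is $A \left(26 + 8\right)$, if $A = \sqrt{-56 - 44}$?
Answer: $340 i \approx 340.0 i$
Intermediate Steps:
$A = 10 i$ ($A = \sqrt{-100} = 10 i \approx 10.0 i$)
$A \left(26 + 8\right) = 10 i \left(26 + 8\right) = 10 i 34 = 340 i$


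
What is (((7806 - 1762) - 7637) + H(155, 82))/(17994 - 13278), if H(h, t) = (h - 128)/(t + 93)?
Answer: -7743/22925 ≈ -0.33775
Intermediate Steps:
H(h, t) = (-128 + h)/(93 + t)
(((7806 - 1762) - 7637) + H(155, 82))/(17994 - 13278) = (((7806 - 1762) - 7637) + (-128 + 155)/(93 + 82))/(17994 - 13278) = ((6044 - 7637) + 27/175)/4716 = (-1593 + (1/175)*27)*(1/4716) = (-1593 + 27/175)*(1/4716) = -278748/175*1/4716 = -7743/22925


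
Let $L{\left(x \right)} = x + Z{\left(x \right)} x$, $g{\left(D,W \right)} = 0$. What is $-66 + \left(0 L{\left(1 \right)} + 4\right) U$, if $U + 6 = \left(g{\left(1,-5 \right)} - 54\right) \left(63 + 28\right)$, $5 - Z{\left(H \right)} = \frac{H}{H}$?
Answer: $-19746$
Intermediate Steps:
$Z{\left(H \right)} = 4$ ($Z{\left(H \right)} = 5 - \frac{H}{H} = 5 - 1 = 4$)
$U = -4920$ ($U = -6 + \left(0 - 54\right) \left(63 + 28\right) = -6 - 4914 = -4920$)
$L{\left(x \right)} = 5 x$ ($L{\left(x \right)} = x + 4 x = 5 x$)
$-66 + \left(0 L{\left(1 \right)} + 4\right) U = -66 + \left(0 \cdot 5 \cdot 1 + 4\right) \left(-4920\right) = -66 + \left(0 \cdot 5 + 4\right) \left(-4920\right) = -66 + \left(0 + 4\right) \left(-4920\right) = -66 + 4 \left(-4920\right) = -66 - 19680 = -19746$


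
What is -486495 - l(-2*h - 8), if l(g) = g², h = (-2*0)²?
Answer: -486559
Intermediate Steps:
h = 0 (h = 0² = 0)
-486495 - l(-2*h - 8) = -486495 - (-2*0 - 8)² = -486495 - (0 - 8)² = -486495 - 1*(-8)² = -486495 - 1*64 = -486495 - 64 = -486559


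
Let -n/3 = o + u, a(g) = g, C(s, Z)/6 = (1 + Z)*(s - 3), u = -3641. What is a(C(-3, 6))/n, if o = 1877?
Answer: -1/21 ≈ -0.047619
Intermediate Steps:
C(s, Z) = 6*(1 + Z)*(-3 + s) (C(s, Z) = 6*((1 + Z)*(s - 3)) = 6*((1 + Z)*(-3 + s)) = 6*(1 + Z)*(-3 + s))
n = 5292 (n = -3*(1877 - 3641) = -3*(-1764) = 5292)
a(C(-3, 6))/n = (-18 - 18*6 + 6*(-3) + 6*6*(-3))/5292 = (-18 - 108 - 18 - 108)*(1/5292) = -252*1/5292 = -1/21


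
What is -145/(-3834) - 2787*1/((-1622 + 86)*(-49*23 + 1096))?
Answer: -630173/30426624 ≈ -0.020711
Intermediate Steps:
-145/(-3834) - 2787*1/((-1622 + 86)*(-49*23 + 1096)) = -145*(-1/3834) - 2787*(-1/(1536*(-1127 + 1096))) = 145/3834 - 2787/((-1536*(-31))) = 145/3834 - 2787/47616 = 145/3834 - 2787*1/47616 = 145/3834 - 929/15872 = -630173/30426624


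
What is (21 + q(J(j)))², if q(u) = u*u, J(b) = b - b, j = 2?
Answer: 441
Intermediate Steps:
J(b) = 0
q(u) = u²
(21 + q(J(j)))² = (21 + 0²)² = (21 + 0)² = 21² = 441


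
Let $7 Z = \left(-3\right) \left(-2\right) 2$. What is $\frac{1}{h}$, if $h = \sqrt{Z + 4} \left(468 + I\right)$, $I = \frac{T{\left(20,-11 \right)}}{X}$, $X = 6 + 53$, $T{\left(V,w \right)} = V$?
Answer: $\frac{59 \sqrt{70}}{552640} \approx 0.00089322$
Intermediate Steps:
$X = 59$
$Z = \frac{12}{7}$ ($Z = \frac{\left(-3\right) \left(-2\right) 2}{7} = \frac{6 \cdot 2}{7} = \frac{1}{7} \cdot 12 = \frac{12}{7} \approx 1.7143$)
$I = \frac{20}{59} \approx 0.33898$
$h = \frac{55264 \sqrt{70}}{413}$ ($h = \sqrt{\frac{12}{7} + 4} \left(468 + \frac{20}{59}\right) = \sqrt{\frac{40}{7}} \cdot \frac{27632}{59} = \frac{2 \sqrt{70}}{7} \cdot \frac{27632}{59} = \frac{55264 \sqrt{70}}{413} \approx 1119.5$)
$\frac{1}{h} = \frac{1}{\frac{55264}{413} \sqrt{70}} = \frac{59 \sqrt{70}}{552640}$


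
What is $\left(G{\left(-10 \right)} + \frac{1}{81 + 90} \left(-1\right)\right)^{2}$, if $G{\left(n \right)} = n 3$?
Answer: $\frac{26327161}{29241} \approx 900.35$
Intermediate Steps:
$G{\left(n \right)} = 3 n$
$\left(G{\left(-10 \right)} + \frac{1}{81 + 90} \left(-1\right)\right)^{2} = \left(3 \left(-10\right) + \frac{1}{81 + 90} \left(-1\right)\right)^{2} = \left(-30 + \frac{1}{171} \left(-1\right)\right)^{2} = \left(-30 - \frac{1}{171}\right)^{2} = \left(- \frac{5131}{171}\right)^{2} = \frac{26327161}{29241}$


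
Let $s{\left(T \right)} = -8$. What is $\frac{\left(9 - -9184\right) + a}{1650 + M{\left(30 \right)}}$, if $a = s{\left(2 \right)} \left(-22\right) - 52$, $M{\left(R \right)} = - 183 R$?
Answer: $- \frac{9317}{3840} \approx -2.4263$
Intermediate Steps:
$a = 124$ ($a = \left(-8\right) \left(-22\right) - 52 = 176 - 52 = 124$)
$\frac{\left(9 - -9184\right) + a}{1650 + M{\left(30 \right)}} = \frac{\left(9 - -9184\right) + 124}{1650 - 5490} = \frac{\left(9 + 9184\right) + 124}{1650 - 5490} = \frac{9193 + 124}{-3840} = 9317 \left(- \frac{1}{3840}\right) = - \frac{9317}{3840}$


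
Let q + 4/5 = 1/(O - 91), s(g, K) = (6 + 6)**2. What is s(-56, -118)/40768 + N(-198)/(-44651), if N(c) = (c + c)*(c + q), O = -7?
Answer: -1000996137/568853740 ≈ -1.7597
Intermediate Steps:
s(g, K) = 144 (s(g, K) = 12**2 = 144)
q = -397/490 (q = -4/5 + 1/(-7 - 91) = -4/5 + 1/(-98) = -4/5 - 1/98 = -397/490 ≈ -0.81020)
N(c) = 2*c*(-397/490 + c) (N(c) = (c + c)*(c - 397/490) = (2*c)*(-397/490 + c) = 2*c*(-397/490 + c))
s(-56, -118)/40768 + N(-198)/(-44651) = 144/40768 + ((1/245)*(-198)*(-397 + 490*(-198)))/(-44651) = 144*(1/40768) + ((1/245)*(-198)*(-397 - 97020))*(-1/44651) = 9/2548 + ((1/245)*(-198)*(-97417))*(-1/44651) = 9/2548 + (19288566/245)*(-1/44651) = 9/2548 - 19288566/10939495 = -1000996137/568853740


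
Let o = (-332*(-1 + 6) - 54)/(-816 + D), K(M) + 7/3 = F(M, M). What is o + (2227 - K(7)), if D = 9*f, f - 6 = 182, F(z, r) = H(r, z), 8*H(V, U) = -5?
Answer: 1301153/584 ≈ 2228.0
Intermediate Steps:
H(V, U) = -5/8 (H(V, U) = (⅛)*(-5) = -5/8)
F(z, r) = -5/8
K(M) = -71/24 (K(M) = -7/3 - 5/8 = -71/24)
f = 188 (f = 6 + 182 = 188)
D = 1692 (D = 9*188 = 1692)
o = -857/438 (o = (-332*(-1 + 6) - 54)/(-816 + 1692) = (-332*5 - 54)/876 = (-1660 - 54)*(1/876) = -1714*1/876 = -857/438 ≈ -1.9566)
o + (2227 - K(7)) = -857/438 + (2227 - 1*(-71/24)) = -857/438 + (2227 + 71/24) = -857/438 + 53519/24 = 1301153/584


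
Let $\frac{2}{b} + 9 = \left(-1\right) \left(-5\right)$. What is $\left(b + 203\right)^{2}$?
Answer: $\frac{164025}{4} \approx 41006.0$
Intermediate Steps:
$b = - \frac{1}{2}$ ($b = \frac{2}{-9 - -5} = \frac{2}{-9 + 5} = \frac{2}{-4} = 2 \left(- \frac{1}{4}\right) = - \frac{1}{2} \approx -0.5$)
$\left(b + 203\right)^{2} = \left(- \frac{1}{2} + 203\right)^{2} = \left(\frac{405}{2}\right)^{2} = \frac{164025}{4}$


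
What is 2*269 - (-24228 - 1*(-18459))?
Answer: 6307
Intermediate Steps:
2*269 - (-24228 - 1*(-18459)) = 538 - (-24228 + 18459) = 538 - 1*(-5769) = 538 + 5769 = 6307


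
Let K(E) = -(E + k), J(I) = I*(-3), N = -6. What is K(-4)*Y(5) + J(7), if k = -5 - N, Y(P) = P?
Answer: -6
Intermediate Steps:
J(I) = -3*I
k = 1 (k = -5 - 1*(-6) = -5 + 6 = 1)
K(E) = -1 - E (K(E) = -(E + 1) = -(1 + E) = -1 - E)
K(-4)*Y(5) + J(7) = (-1 - 1*(-4))*5 - 3*7 = (-1 + 4)*5 - 21 = 3*5 - 21 = 15 - 21 = -6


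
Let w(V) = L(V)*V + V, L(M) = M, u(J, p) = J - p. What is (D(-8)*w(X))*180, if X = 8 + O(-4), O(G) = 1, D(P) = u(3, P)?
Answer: 178200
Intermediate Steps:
D(P) = 3 - P
X = 9 (X = 8 + 1 = 9)
w(V) = V + V² (w(V) = V*V + V = V² + V = V + V²)
(D(-8)*w(X))*180 = ((3 - 1*(-8))*(9*(1 + 9)))*180 = ((3 + 8)*(9*10))*180 = (11*90)*180 = 990*180 = 178200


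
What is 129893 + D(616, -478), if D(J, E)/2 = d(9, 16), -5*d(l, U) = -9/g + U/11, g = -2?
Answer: 7143984/55 ≈ 1.2989e+5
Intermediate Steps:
d(l, U) = -9/10 - U/55 (d(l, U) = -(-9/(-2) + U/11)/5 = -(-9*(-1/2) + U*(1/11))/5 = -(9/2 + U/11)/5 = -9/10 - U/55)
D(J, E) = -131/55 (D(J, E) = 2*(-9/10 - 1/55*16) = 2*(-9/10 - 16/55) = 2*(-131/110) = -131/55)
129893 + D(616, -478) = 129893 - 131/55 = 7143984/55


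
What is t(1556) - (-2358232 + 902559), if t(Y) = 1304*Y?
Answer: 3484697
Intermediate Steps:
t(1556) - (-2358232 + 902559) = 1304*1556 - (-2358232 + 902559) = 2029024 - 1*(-1455673) = 2029024 + 1455673 = 3484697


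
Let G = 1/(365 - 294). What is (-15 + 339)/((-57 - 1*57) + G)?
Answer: -23004/8093 ≈ -2.8425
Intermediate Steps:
G = 1/71 ≈ 0.014085
(-15 + 339)/((-57 - 1*57) + G) = (-15 + 339)/((-57 - 1*57) + 1/71) = 324/((-57 - 57) + 1/71) = 324/(-114 + 1/71) = 324/(-8093/71) = 324*(-71/8093) = -23004/8093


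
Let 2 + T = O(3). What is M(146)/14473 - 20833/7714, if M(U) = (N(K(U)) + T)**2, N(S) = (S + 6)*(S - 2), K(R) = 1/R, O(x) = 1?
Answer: -68205268924047999/25364109773872016 ≈ -2.6890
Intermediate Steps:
N(S) = (-2 + S)*(6 + S) (N(S) = (6 + S)*(-2 + S) = (-2 + S)*(6 + S))
T = -1 (T = -2 + 1 = -1)
M(U) = (-13 + U**(-2) + 4/U)**2 (M(U) = ((-12 + (1/U)**2 + 4/U) - 1)**2 = ((-12 + U**(-2) + 4/U) - 1)**2 = (-13 + U**(-2) + 4/U)**2)
M(146)/14473 - 20833/7714 = ((1 - 13*146**2 + 4*146)**2/146**4)/14473 - 20833/7714 = ((1 - 13*21316 + 584)**2/454371856)*(1/14473) - 20833*1/7714 = ((1 - 277108 + 584)**2/454371856)*(1/14473) - 20833/7714 = ((1/454371856)*(-276523)**2)*(1/14473) - 20833/7714 = ((1/454371856)*76464969529)*(1/14473) - 20833/7714 = (76464969529/454371856)*(1/14473) - 20833/7714 = 76464969529/6576123871888 - 20833/7714 = -68205268924047999/25364109773872016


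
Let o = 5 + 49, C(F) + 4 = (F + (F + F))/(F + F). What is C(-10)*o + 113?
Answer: -22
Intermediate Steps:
C(F) = -5/2 (C(F) = -4 + (F + (F + F))/(F + F) = -4 + (F + 2*F)/((2*F)) = -4 + (3*F)*(1/(2*F)) = -4 + 3/2 = -5/2)
o = 54
C(-10)*o + 113 = -5/2*54 + 113 = -135 + 113 = -22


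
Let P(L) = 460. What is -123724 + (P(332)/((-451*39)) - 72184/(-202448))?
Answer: -55070300354629/445107234 ≈ -1.2372e+5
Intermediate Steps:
-123724 + (P(332)/((-451*39)) - 72184/(-202448)) = -123724 + (460/((-451*39)) - 72184/(-202448)) = -123724 + (460/(-17589) - 72184*(-1/202448)) = -123724 + (460*(-1/17589) + 9023/25306) = -123724 + (-460/17589 + 9023/25306) = -123724 + 147064787/445107234 = -55070300354629/445107234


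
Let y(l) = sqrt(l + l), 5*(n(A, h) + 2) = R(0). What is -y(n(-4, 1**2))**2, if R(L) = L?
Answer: 4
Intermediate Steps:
n(A, h) = -2 (n(A, h) = -2 + (1/5)*0 = -2 + 0 = -2)
y(l) = sqrt(2)*sqrt(l) (y(l) = sqrt(2*l) = sqrt(2)*sqrt(l))
-y(n(-4, 1**2))**2 = -(sqrt(2)*sqrt(-2))**2 = -(sqrt(2)*(I*sqrt(2)))**2 = -(2*I)**2 = -1*(-4) = 4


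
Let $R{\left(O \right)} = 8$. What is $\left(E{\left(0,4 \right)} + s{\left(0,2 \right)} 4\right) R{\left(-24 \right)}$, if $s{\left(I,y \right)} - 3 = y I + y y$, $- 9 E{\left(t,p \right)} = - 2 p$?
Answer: $\frac{2080}{9} \approx 231.11$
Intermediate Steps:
$E{\left(t,p \right)} = \frac{2 p}{9}$ ($E{\left(t,p \right)} = - \frac{\left(-2\right) p}{9} = \frac{2 p}{9}$)
$s{\left(I,y \right)} = 3 + y^{2} + I y$ ($s{\left(I,y \right)} = 3 + \left(y I + y y\right) = 3 + \left(I y + y^{2}\right) = 3 + \left(y^{2} + I y\right) = 3 + y^{2} + I y$)
$\left(E{\left(0,4 \right)} + s{\left(0,2 \right)} 4\right) R{\left(-24 \right)} = \left(\frac{2}{9} \cdot 4 + \left(3 + 2^{2} + 0 \cdot 2\right) 4\right) 8 = \left(\frac{8}{9} + \left(3 + 4 + 0\right) 4\right) 8 = \left(\frac{8}{9} + 7 \cdot 4\right) 8 = \left(\frac{8}{9} + 28\right) 8 = \frac{260}{9} \cdot 8 = \frac{2080}{9}$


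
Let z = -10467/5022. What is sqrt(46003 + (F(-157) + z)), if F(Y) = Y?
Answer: sqrt(1586016110)/186 ≈ 214.11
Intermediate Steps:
z = -1163/558 (z = -10467/5022 = -1*1163/558 = -1163/558 ≈ -2.0842)
sqrt(46003 + (F(-157) + z)) = sqrt(46003 + (-157 - 1163/558)) = sqrt(46003 - 88769/558) = sqrt(25580905/558) = sqrt(1586016110)/186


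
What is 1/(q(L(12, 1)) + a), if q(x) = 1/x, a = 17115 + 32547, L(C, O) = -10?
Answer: 10/496619 ≈ 2.0136e-5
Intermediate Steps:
a = 49662
1/(q(L(12, 1)) + a) = 1/(1/(-10) + 49662) = 1/(-⅒ + 49662) = 1/(496619/10) = 10/496619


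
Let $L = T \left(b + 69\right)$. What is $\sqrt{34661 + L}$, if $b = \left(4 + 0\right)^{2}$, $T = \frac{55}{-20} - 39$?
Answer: $\frac{\sqrt{124449}}{2} \approx 176.39$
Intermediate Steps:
$T = - \frac{167}{4}$ ($T = 55 \left(- \frac{1}{20}\right) - 39 = - \frac{11}{4} - 39 = - \frac{167}{4} \approx -41.75$)
$b = 16$ ($b = 4^{2} = 16$)
$L = - \frac{14195}{4}$ ($L = - \frac{167 \left(16 + 69\right)}{4} = \left(- \frac{167}{4}\right) 85 = - \frac{14195}{4} \approx -3548.8$)
$\sqrt{34661 + L} = \sqrt{34661 - \frac{14195}{4}} = \sqrt{\frac{124449}{4}} = \frac{\sqrt{124449}}{2}$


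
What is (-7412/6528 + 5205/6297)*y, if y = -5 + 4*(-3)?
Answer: 1057927/201504 ≈ 5.2502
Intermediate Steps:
y = -17 (y = -5 - 12 = -17)
(-7412/6528 + 5205/6297)*y = (-7412/6528 + 5205/6297)*(-17) = (-7412*1/6528 + 5205*(1/6297))*(-17) = (-109/96 + 1735/2099)*(-17) = -62231/201504*(-17) = 1057927/201504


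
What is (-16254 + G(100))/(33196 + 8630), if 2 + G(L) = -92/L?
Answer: -406423/1045650 ≈ -0.38868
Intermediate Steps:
G(L) = -2 - 92/L
(-16254 + G(100))/(33196 + 8630) = (-16254 + (-2 - 92/100))/(33196 + 8630) = (-16254 + (-2 - 92*1/100))/41826 = (-16254 + (-2 - 23/25))*(1/41826) = (-16254 - 73/25)*(1/41826) = -406423/25*1/41826 = -406423/1045650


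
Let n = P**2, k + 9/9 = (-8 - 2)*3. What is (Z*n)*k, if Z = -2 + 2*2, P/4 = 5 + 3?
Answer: -63488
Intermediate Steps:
P = 32 (P = 4*(5 + 3) = 4*8 = 32)
k = -31 (k = -1 + (-8 - 2)*3 = -1 - 10*3 = -1 - 30 = -31)
Z = 2 (Z = -2 + 4 = 2)
n = 1024 (n = 32**2 = 1024)
(Z*n)*k = (2*1024)*(-31) = 2048*(-31) = -63488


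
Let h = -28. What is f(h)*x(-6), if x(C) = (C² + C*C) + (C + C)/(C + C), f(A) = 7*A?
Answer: -14308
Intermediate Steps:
x(C) = 1 + 2*C² (x(C) = (C² + C²) + (2*C)/((2*C)) = 2*C² + (2*C)*(1/(2*C)) = 2*C² + 1 = 1 + 2*C²)
f(h)*x(-6) = (7*(-28))*(1 + 2*(-6)²) = -196*(1 + 2*36) = -196*(1 + 72) = -196*73 = -14308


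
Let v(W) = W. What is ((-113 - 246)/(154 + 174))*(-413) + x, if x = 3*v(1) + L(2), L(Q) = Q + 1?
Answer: 150235/328 ≈ 458.03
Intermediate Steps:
L(Q) = 1 + Q
x = 6 (x = 3*1 + (1 + 2) = 3 + 3 = 6)
((-113 - 246)/(154 + 174))*(-413) + x = ((-113 - 246)/(154 + 174))*(-413) + 6 = -359/328*(-413) + 6 = 148267/328 + 6 = 150235/328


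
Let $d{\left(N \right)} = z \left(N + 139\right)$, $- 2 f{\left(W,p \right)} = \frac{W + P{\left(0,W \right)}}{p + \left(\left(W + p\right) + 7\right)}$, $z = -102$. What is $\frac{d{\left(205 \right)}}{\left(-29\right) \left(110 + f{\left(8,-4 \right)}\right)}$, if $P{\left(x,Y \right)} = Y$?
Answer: $\frac{40936}{3683} \approx 11.115$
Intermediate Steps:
$f{\left(W,p \right)} = - \frac{W}{7 + W + 2 p}$ ($f{\left(W,p \right)} = - \frac{\left(W + W\right) \frac{1}{p + \left(\left(W + p\right) + 7\right)}}{2} = - \frac{2 W \frac{1}{p + \left(7 + W + p\right)}}{2} = - \frac{2 W \frac{1}{7 + W + 2 p}}{2} = - \frac{W}{7 + W + 2 p}$)
$d{\left(N \right)} = -14178 - 102 N$ ($d{\left(N \right)} = - 102 \left(N + 139\right) = - 102 \left(139 + N\right) = -14178 - 102 N$)
$\frac{d{\left(205 \right)}}{\left(-29\right) \left(110 + f{\left(8,-4 \right)}\right)} = \frac{-14178 - 20910}{\left(-29\right) \left(110 - \frac{8}{7 + 8 + 2 \left(-4\right)}\right)} = \frac{-14178 - 20910}{\left(-29\right) \left(110 - \frac{8}{7 + 8 - 8}\right)} = - \frac{35088}{\left(-29\right) \left(110 - \frac{8}{7}\right)} = - \frac{35088}{\left(-29\right) \frac{762}{7}} = - \frac{35088}{- \frac{22098}{7}} = \left(-35088\right) \left(- \frac{7}{22098}\right) = \frac{40936}{3683}$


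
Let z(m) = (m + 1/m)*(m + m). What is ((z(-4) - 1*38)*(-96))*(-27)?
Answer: -10368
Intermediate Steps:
z(m) = 2*m*(m + 1/m) (z(m) = (m + 1/m)*(2*m) = 2*m*(m + 1/m))
((z(-4) - 1*38)*(-96))*(-27) = (((2 + 2*(-4)²) - 1*38)*(-96))*(-27) = (((2 + 2*16) - 38)*(-96))*(-27) = (((2 + 32) - 38)*(-96))*(-27) = ((34 - 38)*(-96))*(-27) = -4*(-96)*(-27) = 384*(-27) = -10368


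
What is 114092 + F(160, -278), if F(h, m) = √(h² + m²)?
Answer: 114092 + 34*√89 ≈ 1.1441e+5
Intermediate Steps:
114092 + F(160, -278) = 114092 + √(160² + (-278)²) = 114092 + √(25600 + 77284) = 114092 + √102884 = 114092 + 34*√89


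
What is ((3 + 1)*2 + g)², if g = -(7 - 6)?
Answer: 49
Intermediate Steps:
g = -1 (g = -1*1 = -1)
((3 + 1)*2 + g)² = ((3 + 1)*2 - 1)² = (4*2 - 1)² = (8 - 1)² = 7² = 49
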